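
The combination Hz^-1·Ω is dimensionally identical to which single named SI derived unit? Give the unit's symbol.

H

Hz = 1/s = s⁻¹ (frequency is cycles per second).
So Hz⁻¹ = s.
Ω = V/A (resistance = voltage per current),
    = kg·m²·s⁻³·A⁻².
Combining: Hz⁻¹·Ω = s · (kg·m²·s⁻³·A⁻²) = kg·m²·s⁻²·A⁻².
kg·m²·s⁻²·A⁻² is the base-SI form of the henry.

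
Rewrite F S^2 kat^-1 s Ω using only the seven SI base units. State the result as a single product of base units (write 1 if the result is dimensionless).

F = kg⁻¹·m⁻²·s⁴·A².
S = kg⁻¹·m⁻²·s³·A².
So S² = kg⁻²·m⁻⁴·s⁶·A⁴.
kat = s⁻¹·mol.
So kat⁻¹ = s·mol⁻¹.
Ω = kg·m²·s⁻³·A⁻².
Combining: F·S²·kat⁻¹·s·Ω = (kg⁻¹·m⁻²·s⁴·A²) · (kg⁻²·m⁻⁴·s⁶·A⁴) · (s·mol⁻¹) · s · (kg·m²·s⁻³·A⁻²) = kg⁻²·m⁻⁴·s⁹·A⁴·mol⁻¹.

kg⁻²·m⁻⁴·s⁹·A⁴·mol⁻¹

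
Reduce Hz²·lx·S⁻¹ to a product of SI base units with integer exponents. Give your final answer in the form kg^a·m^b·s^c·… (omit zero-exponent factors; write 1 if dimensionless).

Hz = 1/s = s⁻¹ (frequency is cycles per second).
So Hz² = s⁻².
lx = lm/m² (illuminance = luminous flux per area),
    = m⁻²·cd.
S = 1/Ω (conductance is reciprocal resistance),
    = kg⁻¹·m⁻²·s³·A².
So S⁻¹ = kg·m²·s⁻³·A⁻².
Combining: Hz²·lx·S⁻¹ = s⁻² · (m⁻²·cd) · (kg·m²·s⁻³·A⁻²) = kg·s⁻⁵·A⁻²·cd.

kg·s⁻⁵·A⁻²·cd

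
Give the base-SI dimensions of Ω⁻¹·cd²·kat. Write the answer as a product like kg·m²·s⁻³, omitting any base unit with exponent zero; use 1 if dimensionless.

kg⁻¹·m⁻²·s²·A²·mol·cd²

Ω = V/A (resistance = voltage per current),
    = kg·m²·s⁻³·A⁻².
So Ω⁻¹ = kg⁻¹·m⁻²·s³·A².
kat = mol/s = s⁻¹·mol (catalytic activity).
Combining: Ω⁻¹·cd²·kat = (kg⁻¹·m⁻²·s³·A²) · cd² · (s⁻¹·mol) = kg⁻¹·m⁻²·s²·A²·mol·cd².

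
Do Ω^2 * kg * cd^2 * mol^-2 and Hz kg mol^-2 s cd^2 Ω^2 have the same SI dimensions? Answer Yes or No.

Yes

Left side:
  Ω = kg·m²·s⁻³·A⁻².
  So Ω² = kg²·m⁴·s⁻⁶·A⁻⁴.
  Combining: Ω²·kg·cd²·mol⁻² = (kg²·m⁴·s⁻⁶·A⁻⁴) · kg · cd² · mol⁻² = kg³·m⁴·s⁻⁶·A⁻⁴·mol⁻²·cd².
Right side:
  Hz = s⁻¹.
  Ω = kg·m²·s⁻³·A⁻².
  So Ω² = kg²·m⁴·s⁻⁶·A⁻⁴.
  Combining: Hz·kg·mol⁻²·s·cd²·Ω² = s⁻¹ · kg · mol⁻² · s · cd² · (kg²·m⁴·s⁻⁶·A⁻⁴) = kg³·m⁴·s⁻⁶·A⁻⁴·mol⁻²·cd².
Both reduce to kg³·m⁴·s⁻⁶·A⁻⁴·mol⁻²·cd².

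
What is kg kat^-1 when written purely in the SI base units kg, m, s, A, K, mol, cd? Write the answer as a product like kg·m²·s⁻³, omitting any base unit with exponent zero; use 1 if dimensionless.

kat = mol/s = s⁻¹·mol (catalytic activity).
So kat⁻¹ = s·mol⁻¹.
Combining: kg·kat⁻¹ = kg · (s·mol⁻¹) = kg·s·mol⁻¹.

kg·s·mol⁻¹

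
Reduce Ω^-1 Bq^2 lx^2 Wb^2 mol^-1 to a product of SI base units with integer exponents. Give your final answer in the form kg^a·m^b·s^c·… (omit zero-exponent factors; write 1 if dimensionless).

kg·m⁻²·s⁻³·mol⁻¹·cd²

Ω = V/A (resistance = voltage per current),
    = kg·m²·s⁻³·A⁻².
So Ω⁻¹ = kg⁻¹·m⁻²·s³·A².
Bq = 1/s = s⁻¹ (activity is decays per second).
So Bq² = s⁻².
lx = lm/m² (illuminance = luminous flux per area),
    = m⁻²·cd.
So lx² = m⁻⁴·cd².
Wb = V·s (flux: a volt is a weber per second),
    = kg·m²·s⁻²·A⁻¹.
So Wb² = kg²·m⁴·s⁻⁴·A⁻².
Combining: Ω⁻¹·Bq²·lx²·Wb²·mol⁻¹ = (kg⁻¹·m⁻²·s³·A²) · s⁻² · (m⁻⁴·cd²) · (kg²·m⁴·s⁻⁴·A⁻²) · mol⁻¹ = kg·m⁻²·s⁻³·mol⁻¹·cd².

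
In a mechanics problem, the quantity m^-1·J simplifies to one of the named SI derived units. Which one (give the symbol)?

N

J = N·m (work = force × distance),
    = kg·m²·s⁻².
Combining: m⁻¹·J = m⁻¹ · (kg·m²·s⁻²) = kg·m·s⁻².
kg·m·s⁻² is the base-SI form of the newton.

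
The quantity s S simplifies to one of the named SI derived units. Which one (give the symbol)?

F

S = 1/Ω (conductance is reciprocal resistance),
    = kg⁻¹·m⁻²·s³·A².
Combining: s·S = s · (kg⁻¹·m⁻²·s³·A²) = kg⁻¹·m⁻²·s⁴·A².
kg⁻¹·m⁻²·s⁴·A² is the base-SI form of the farad.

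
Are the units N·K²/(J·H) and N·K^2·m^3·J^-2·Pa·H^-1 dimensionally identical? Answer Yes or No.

Yes

Left side:
  J = N·m (work = force × distance),
      = kg·m²·s⁻².
  So J⁻¹ = kg⁻¹·m⁻²·s².
  N = kg·m/s² = kg·m·s⁻² (force = mass × acceleration).
  H = Wb/A (inductance = flux per current),
      = kg·m²·s⁻²·A⁻².
  So H⁻¹ = kg⁻¹·m⁻²·s²·A².
  Combining: J⁻¹·N·H⁻¹·K² = (kg⁻¹·m⁻²·s²) · (kg·m·s⁻²) · (kg⁻¹·m⁻²·s²·A²) · K² = kg⁻¹·m⁻³·s²·A²·K².
Right side:
  N = kg·m/s² = kg·m·s⁻² (force = mass × acceleration).
  J = N·m (work = force × distance),
      = kg·m²·s⁻².
  So J⁻² = kg⁻²·m⁻⁴·s⁴.
  Pa = N/m² (pressure = force per area),
      = kg·m⁻¹·s⁻².
  H = Wb/A (inductance = flux per current),
      = kg·m²·s⁻²·A⁻².
  So H⁻¹ = kg⁻¹·m⁻²·s²·A².
  Combining: N·K²·m³·J⁻²·Pa·H⁻¹ = (kg·m·s⁻²) · K² · m³ · (kg⁻²·m⁻⁴·s⁴) · (kg·m⁻¹·s⁻²) · (kg⁻¹·m⁻²·s²·A²) = kg⁻¹·m⁻³·s²·A²·K².
Both reduce to kg⁻¹·m⁻³·s²·A²·K².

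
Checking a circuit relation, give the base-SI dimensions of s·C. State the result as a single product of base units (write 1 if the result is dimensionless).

C = A·s = s·A (charge = current × time).
Combining: s·C = s · (s·A) = s²·A.

s²·A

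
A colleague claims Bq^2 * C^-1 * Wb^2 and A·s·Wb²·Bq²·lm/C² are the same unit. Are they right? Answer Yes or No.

Left side:
  Bq = 1/s = s⁻¹ (activity is decays per second).
  So Bq² = s⁻².
  C = A·s = s·A (charge = current × time).
  So C⁻¹ = s⁻¹·A⁻¹.
  Wb = V·s (flux: a volt is a weber per second),
      = kg·m²·s⁻²·A⁻¹.
  So Wb² = kg²·m⁴·s⁻⁴·A⁻².
  Combining: Bq²·C⁻¹·Wb² = s⁻² · (s⁻¹·A⁻¹) · (kg²·m⁴·s⁻⁴·A⁻²) = kg²·m⁴·s⁻⁷·A⁻³.
Right side:
  Wb = V·s (flux: a volt is a weber per second),
      = kg·m²·s⁻²·A⁻¹.
  So Wb² = kg²·m⁴·s⁻⁴·A⁻².
  Bq = 1/s = s⁻¹ (activity is decays per second).
  So Bq² = s⁻².
  C = A·s = s·A (charge = current × time).
  So C⁻² = s⁻²·A⁻².
  lm = cd·sr = cd (luminous flux; sr is dimensionless).
  Combining: A·s·Wb²·Bq²·C⁻²·lm = A · s · (kg²·m⁴·s⁻⁴·A⁻²) · s⁻² · (s⁻²·A⁻²) · cd = kg²·m⁴·s⁻⁷·A⁻³·cd.
Left is kg²·m⁴·s⁻⁷·A⁻³; right is kg²·m⁴·s⁻⁷·A⁻³·cd — different.

No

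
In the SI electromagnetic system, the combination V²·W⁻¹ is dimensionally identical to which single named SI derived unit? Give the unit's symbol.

Ω

V = kg·m²·s⁻³·A⁻¹.
So V² = kg²·m⁴·s⁻⁶·A⁻².
W = kg·m²·s⁻³.
So W⁻¹ = kg⁻¹·m⁻²·s³.
Combining: V²·W⁻¹ = (kg²·m⁴·s⁻⁶·A⁻²) · (kg⁻¹·m⁻²·s³) = kg·m²·s⁻³·A⁻².
kg·m²·s⁻³·A⁻² is the base-SI form of the ohm.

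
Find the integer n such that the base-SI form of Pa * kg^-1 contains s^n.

Pa = N/m² (pressure = force per area),
    = kg·m⁻¹·s⁻².
Combining: Pa·kg⁻¹ = (kg·m⁻¹·s⁻²) · kg⁻¹ = m⁻¹·s⁻².
The exponent of s is -2.

-2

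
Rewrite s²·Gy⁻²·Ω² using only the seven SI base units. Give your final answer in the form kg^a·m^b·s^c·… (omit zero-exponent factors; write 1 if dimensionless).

kg²·A⁻⁴

Gy = m²·s⁻².
So Gy⁻² = m⁻⁴·s⁴.
Ω = kg·m²·s⁻³·A⁻².
So Ω² = kg²·m⁴·s⁻⁶·A⁻⁴.
Combining: s²·Gy⁻²·Ω² = s² · (m⁻⁴·s⁴) · (kg²·m⁴·s⁻⁶·A⁻⁴) = kg²·A⁻⁴.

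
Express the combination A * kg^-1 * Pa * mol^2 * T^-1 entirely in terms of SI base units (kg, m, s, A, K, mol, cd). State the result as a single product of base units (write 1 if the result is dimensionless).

Pa = N/m² (pressure = force per area),
    = kg·m⁻¹·s⁻².
T = Wb/m² (flux density = flux per area),
    = kg·s⁻²·A⁻¹.
So T⁻¹ = kg⁻¹·s²·A.
Combining: A·kg⁻¹·Pa·mol²·T⁻¹ = A · kg⁻¹ · (kg·m⁻¹·s⁻²) · mol² · (kg⁻¹·s²·A) = kg⁻¹·m⁻¹·A²·mol².

kg⁻¹·m⁻¹·A²·mol²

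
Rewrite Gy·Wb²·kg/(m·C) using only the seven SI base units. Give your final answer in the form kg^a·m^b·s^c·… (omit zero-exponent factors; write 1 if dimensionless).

kg³·m⁵·s⁻⁷·A⁻³

Gy = m²·s⁻².
Wb = kg·m²·s⁻²·A⁻¹.
So Wb² = kg²·m⁴·s⁻⁴·A⁻².
C = s·A.
So C⁻¹ = s⁻¹·A⁻¹.
Combining: Gy·Wb²·kg·m⁻¹·C⁻¹ = (m²·s⁻²) · (kg²·m⁴·s⁻⁴·A⁻²) · kg · m⁻¹ · (s⁻¹·A⁻¹) = kg³·m⁵·s⁻⁷·A⁻³.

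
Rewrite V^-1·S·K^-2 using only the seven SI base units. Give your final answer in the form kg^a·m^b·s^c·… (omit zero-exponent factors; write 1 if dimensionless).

kg⁻²·m⁻⁴·s⁶·A³·K⁻²

V = W/A (potential = power per current),
    = kg·m²·s⁻³·A⁻¹.
So V⁻¹ = kg⁻¹·m⁻²·s³·A.
S = 1/Ω (conductance is reciprocal resistance),
    = kg⁻¹·m⁻²·s³·A².
Combining: V⁻¹·S·K⁻² = (kg⁻¹·m⁻²·s³·A) · (kg⁻¹·m⁻²·s³·A²) · K⁻² = kg⁻²·m⁻⁴·s⁶·A³·K⁻².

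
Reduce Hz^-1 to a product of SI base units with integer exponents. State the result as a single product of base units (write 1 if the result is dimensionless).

s

Hz = 1/s = s⁻¹ (frequency is cycles per second).
So Hz⁻¹ = s.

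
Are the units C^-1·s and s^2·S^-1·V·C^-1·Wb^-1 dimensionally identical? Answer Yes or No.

No

Left side:
  C = A·s = s·A (charge = current × time).
  So C⁻¹ = s⁻¹·A⁻¹.
  Combining: C⁻¹·s = (s⁻¹·A⁻¹) · s = A⁻¹.
Right side:
  S = 1/Ω (conductance is reciprocal resistance),
      = kg⁻¹·m⁻²·s³·A².
  So S⁻¹ = kg·m²·s⁻³·A⁻².
  V = W/A (potential = power per current),
      = kg·m²·s⁻³·A⁻¹.
  C = A·s = s·A (charge = current × time).
  So C⁻¹ = s⁻¹·A⁻¹.
  Wb = V·s (flux: a volt is a weber per second),
      = kg·m²·s⁻²·A⁻¹.
  So Wb⁻¹ = kg⁻¹·m⁻²·s²·A.
  Combining: s²·S⁻¹·V·C⁻¹·Wb⁻¹ = s² · (kg·m²·s⁻³·A⁻²) · (kg·m²·s⁻³·A⁻¹) · (s⁻¹·A⁻¹) · (kg⁻¹·m⁻²·s²·A) = kg·m²·s⁻³·A⁻³.
Left is A⁻¹; right is kg·m²·s⁻³·A⁻³ — different.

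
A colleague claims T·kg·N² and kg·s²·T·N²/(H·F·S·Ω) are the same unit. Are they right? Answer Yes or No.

Yes

Left side:
  T = Wb/m² (flux density = flux per area),
      = kg·s⁻²·A⁻¹.
  N = kg·m/s² = kg·m·s⁻² (force = mass × acceleration).
  So N² = kg²·m²·s⁻⁴.
  Combining: T·kg·N² = (kg·s⁻²·A⁻¹) · kg · (kg²·m²·s⁻⁴) = kg⁴·m²·s⁻⁶·A⁻¹.
Right side:
  H = Wb/A (inductance = flux per current),
      = kg·m²·s⁻²·A⁻².
  So H⁻¹ = kg⁻¹·m⁻²·s²·A².
  F = C/V (capacitance = charge per voltage),
      = A·s/(kg·m²·s⁻³·A⁻¹) (substituting C and V),
      = kg⁻¹·m⁻²·s⁴·A².
  So F⁻¹ = kg·m²·s⁻⁴·A⁻².
  S = 1/Ω (conductance is reciprocal resistance),
      = kg⁻¹·m⁻²·s³·A².
  So S⁻¹ = kg·m²·s⁻³·A⁻².
  Ω = V/A (resistance = voltage per current),
      = kg·m²·s⁻³·A⁻².
  So Ω⁻¹ = kg⁻¹·m⁻²·s³·A².
  T = Wb/m² (flux density = flux per area),
      = kg·s⁻²·A⁻¹.
  N = kg·m/s² = kg·m·s⁻² (force = mass × acceleration).
  So N² = kg²·m²·s⁻⁴.
  Combining: H⁻¹·kg·s²·F⁻¹·S⁻¹·Ω⁻¹·T·N² = (kg⁻¹·m⁻²·s²·A²) · kg · s² · (kg·m²·s⁻⁴·A⁻²) · (kg·m²·s⁻³·A⁻²) · (kg⁻¹·m⁻²·s³·A²) · (kg·s⁻²·A⁻¹) · (kg²·m²·s⁻⁴) = kg⁴·m²·s⁻⁶·A⁻¹.
Both reduce to kg⁴·m²·s⁻⁶·A⁻¹.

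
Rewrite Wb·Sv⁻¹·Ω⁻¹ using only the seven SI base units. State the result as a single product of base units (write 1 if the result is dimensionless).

Wb = V·s (flux: a volt is a weber per second),
    = kg·m²·s⁻²·A⁻¹.
Sv = J/kg (equivalent dose = energy per mass),
    = m²·s⁻².
So Sv⁻¹ = m⁻²·s².
Ω = V/A (resistance = voltage per current),
    = kg·m²·s⁻³·A⁻².
So Ω⁻¹ = kg⁻¹·m⁻²·s³·A².
Combining: Wb·Sv⁻¹·Ω⁻¹ = (kg·m²·s⁻²·A⁻¹) · (m⁻²·s²) · (kg⁻¹·m⁻²·s³·A²) = m⁻²·s³·A.

m⁻²·s³·A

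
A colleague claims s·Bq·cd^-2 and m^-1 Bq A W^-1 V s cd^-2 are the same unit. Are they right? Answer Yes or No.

No

Left side:
  Bq = s⁻¹.
  Combining: s·Bq·cd⁻² = s · s⁻¹ · cd⁻² = cd⁻².
Right side:
  Bq = s⁻¹.
  W = kg·m²·s⁻³.
  So W⁻¹ = kg⁻¹·m⁻²·s³.
  V = kg·m²·s⁻³·A⁻¹.
  Combining: m⁻¹·Bq·A·W⁻¹·V·s·cd⁻² = m⁻¹ · s⁻¹ · A · (kg⁻¹·m⁻²·s³) · (kg·m²·s⁻³·A⁻¹) · s · cd⁻² = m⁻¹·cd⁻².
Left is cd⁻²; right is m⁻¹·cd⁻² — different.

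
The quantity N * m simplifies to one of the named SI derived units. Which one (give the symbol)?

N = kg·m/s² = kg·m·s⁻² (force = mass × acceleration).
Combining: N·m = (kg·m·s⁻²) · m = kg·m²·s⁻².
kg·m²·s⁻² is the base-SI form of the joule.

J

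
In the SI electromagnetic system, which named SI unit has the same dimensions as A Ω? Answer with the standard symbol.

V

Ω = kg·m²·s⁻³·A⁻².
Combining: A·Ω = A · (kg·m²·s⁻³·A⁻²) = kg·m²·s⁻³·A⁻¹.
kg·m²·s⁻³·A⁻¹ is the base-SI form of the volt.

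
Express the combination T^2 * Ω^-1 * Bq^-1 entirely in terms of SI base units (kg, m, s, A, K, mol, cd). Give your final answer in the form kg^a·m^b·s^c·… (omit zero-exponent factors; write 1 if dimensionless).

kg·m⁻²

T = kg·s⁻²·A⁻¹.
So T² = kg²·s⁻⁴·A⁻².
Ω = kg·m²·s⁻³·A⁻².
So Ω⁻¹ = kg⁻¹·m⁻²·s³·A².
Bq = s⁻¹.
So Bq⁻¹ = s.
Combining: T²·Ω⁻¹·Bq⁻¹ = (kg²·s⁻⁴·A⁻²) · (kg⁻¹·m⁻²·s³·A²) · s = kg·m⁻².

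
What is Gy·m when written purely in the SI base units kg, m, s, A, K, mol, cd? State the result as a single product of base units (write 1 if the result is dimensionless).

m³·s⁻²

Gy = m²·s⁻².
Combining: Gy·m = (m²·s⁻²) · m = m³·s⁻².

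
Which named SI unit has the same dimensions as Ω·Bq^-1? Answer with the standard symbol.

H

Ω = kg·m²·s⁻³·A⁻².
Bq = s⁻¹.
So Bq⁻¹ = s.
Combining: Ω·Bq⁻¹ = (kg·m²·s⁻³·A⁻²) · s = kg·m²·s⁻²·A⁻².
kg·m²·s⁻²·A⁻² is the base-SI form of the henry.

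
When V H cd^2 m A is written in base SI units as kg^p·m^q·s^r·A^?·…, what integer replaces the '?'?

-2

V = W/A (potential = power per current),
    = kg·m²·s⁻³·A⁻¹.
H = Wb/A (inductance = flux per current),
    = kg·m²·s⁻²·A⁻².
Combining: V·H·cd²·m·A = (kg·m²·s⁻³·A⁻¹) · (kg·m²·s⁻²·A⁻²) · cd² · m · A = kg²·m⁵·s⁻⁵·A⁻²·cd².
The exponent of A is -2.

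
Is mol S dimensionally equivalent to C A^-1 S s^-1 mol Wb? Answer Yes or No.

Left side:
  S = kg⁻¹·m⁻²·s³·A².
  Combining: mol·S = mol · (kg⁻¹·m⁻²·s³·A²) = kg⁻¹·m⁻²·s³·A²·mol.
Right side:
  C = A·s = s·A (charge = current × time).
  S = 1/Ω (conductance is reciprocal resistance),
      = kg⁻¹·m⁻²·s³·A².
  Wb = V·s (flux: a volt is a weber per second),
      = kg·m²·s⁻²·A⁻¹.
  Combining: C·A⁻¹·S·s⁻¹·mol·Wb = (s·A) · A⁻¹ · (kg⁻¹·m⁻²·s³·A²) · s⁻¹ · mol · (kg·m²·s⁻²·A⁻¹) = s·A·mol.
Left is kg⁻¹·m⁻²·s³·A²·mol; right is s·A·mol — different.

No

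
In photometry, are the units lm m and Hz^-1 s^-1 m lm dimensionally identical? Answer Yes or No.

Yes

Left side:
  lm = cd·sr = cd (luminous flux; sr is dimensionless).
  Combining: lm·m = cd · m = m·cd.
Right side:
  Hz = 1/s = s⁻¹ (frequency is cycles per second).
  So Hz⁻¹ = s.
  lm = cd·sr = cd (luminous flux; sr is dimensionless).
  Combining: Hz⁻¹·s⁻¹·m·lm = s · s⁻¹ · m · cd = m·cd.
Both reduce to m·cd.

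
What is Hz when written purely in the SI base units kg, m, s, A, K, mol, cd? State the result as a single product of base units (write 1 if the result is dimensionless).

s⁻¹

Hz = 1/s = s⁻¹ (frequency is cycles per second).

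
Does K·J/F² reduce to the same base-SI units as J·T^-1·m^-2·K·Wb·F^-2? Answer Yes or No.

Yes

Left side:
  F = kg⁻¹·m⁻²·s⁴·A².
  So F⁻² = kg²·m⁴·s⁻⁸·A⁻⁴.
  J = kg·m²·s⁻².
  Combining: F⁻²·K·J = (kg²·m⁴·s⁻⁸·A⁻⁴) · K · (kg·m²·s⁻²) = kg³·m⁶·s⁻¹⁰·A⁻⁴·K.
Right side:
  J = kg·m²·s⁻².
  T = kg·s⁻²·A⁻¹.
  So T⁻¹ = kg⁻¹·s²·A.
  Wb = kg·m²·s⁻²·A⁻¹.
  F = kg⁻¹·m⁻²·s⁴·A².
  So F⁻² = kg²·m⁴·s⁻⁸·A⁻⁴.
  Combining: J·T⁻¹·m⁻²·K·Wb·F⁻² = (kg·m²·s⁻²) · (kg⁻¹·s²·A) · m⁻² · K · (kg·m²·s⁻²·A⁻¹) · (kg²·m⁴·s⁻⁸·A⁻⁴) = kg³·m⁶·s⁻¹⁰·A⁻⁴·K.
Both reduce to kg³·m⁶·s⁻¹⁰·A⁻⁴·K.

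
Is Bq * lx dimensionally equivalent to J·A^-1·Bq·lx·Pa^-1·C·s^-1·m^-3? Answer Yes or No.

Left side:
  Bq = 1/s = s⁻¹ (activity is decays per second).
  lx = lm/m² (illuminance = luminous flux per area),
      = m⁻²·cd.
  Combining: Bq·lx = s⁻¹ · (m⁻²·cd) = m⁻²·s⁻¹·cd.
Right side:
  J = N·m (work = force × distance),
      = kg·m²·s⁻².
  Bq = 1/s = s⁻¹ (activity is decays per second).
  lx = lm/m² (illuminance = luminous flux per area),
      = m⁻²·cd.
  Pa = N/m² (pressure = force per area),
      = kg·m⁻¹·s⁻².
  So Pa⁻¹ = kg⁻¹·m·s².
  C = A·s = s·A (charge = current × time).
  Combining: J·A⁻¹·Bq·lx·Pa⁻¹·C·s⁻¹·m⁻³ = (kg·m²·s⁻²) · A⁻¹ · s⁻¹ · (m⁻²·cd) · (kg⁻¹·m·s²) · (s·A) · s⁻¹ · m⁻³ = m⁻²·s⁻¹·cd.
Both reduce to m⁻²·s⁻¹·cd.

Yes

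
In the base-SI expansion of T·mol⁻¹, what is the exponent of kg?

1

T = Wb/m² (flux density = flux per area),
    = kg·s⁻²·A⁻¹.
Combining: T·mol⁻¹ = (kg·s⁻²·A⁻¹) · mol⁻¹ = kg·s⁻²·A⁻¹·mol⁻¹.
The exponent of kg is 1.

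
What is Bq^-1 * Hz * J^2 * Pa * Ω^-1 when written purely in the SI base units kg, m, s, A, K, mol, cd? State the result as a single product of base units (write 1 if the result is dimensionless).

kg²·m·s⁻³·A²

Bq = 1/s = s⁻¹ (activity is decays per second).
So Bq⁻¹ = s.
Hz = 1/s = s⁻¹ (frequency is cycles per second).
J = N·m (work = force × distance),
    = kg·m²·s⁻².
So J² = kg²·m⁴·s⁻⁴.
Pa = N/m² (pressure = force per area),
    = kg·m⁻¹·s⁻².
Ω = V/A (resistance = voltage per current),
    = kg·m²·s⁻³·A⁻².
So Ω⁻¹ = kg⁻¹·m⁻²·s³·A².
Combining: Bq⁻¹·Hz·J²·Pa·Ω⁻¹ = s · s⁻¹ · (kg²·m⁴·s⁻⁴) · (kg·m⁻¹·s⁻²) · (kg⁻¹·m⁻²·s³·A²) = kg²·m·s⁻³·A².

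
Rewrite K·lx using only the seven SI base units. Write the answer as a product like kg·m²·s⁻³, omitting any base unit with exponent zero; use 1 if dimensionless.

lx = m⁻²·cd.
Combining: K·lx = K · (m⁻²·cd) = m⁻²·K·cd.

m⁻²·K·cd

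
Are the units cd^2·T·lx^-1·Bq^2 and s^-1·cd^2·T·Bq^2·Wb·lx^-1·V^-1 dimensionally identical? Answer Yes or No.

Yes

Left side:
  T = kg·s⁻²·A⁻¹.
  lx = m⁻²·cd.
  So lx⁻¹ = m²·cd⁻¹.
  Bq = s⁻¹.
  So Bq² = s⁻².
  Combining: cd²·T·lx⁻¹·Bq² = cd² · (kg·s⁻²·A⁻¹) · (m²·cd⁻¹) · s⁻² = kg·m²·s⁻⁴·A⁻¹·cd.
Right side:
  T = kg·s⁻²·A⁻¹.
  Bq = s⁻¹.
  So Bq² = s⁻².
  Wb = kg·m²·s⁻²·A⁻¹.
  lx = m⁻²·cd.
  So lx⁻¹ = m²·cd⁻¹.
  V = kg·m²·s⁻³·A⁻¹.
  So V⁻¹ = kg⁻¹·m⁻²·s³·A.
  Combining: s⁻¹·cd²·T·Bq²·Wb·lx⁻¹·V⁻¹ = s⁻¹ · cd² · (kg·s⁻²·A⁻¹) · s⁻² · (kg·m²·s⁻²·A⁻¹) · (m²·cd⁻¹) · (kg⁻¹·m⁻²·s³·A) = kg·m²·s⁻⁴·A⁻¹·cd.
Both reduce to kg·m²·s⁻⁴·A⁻¹·cd.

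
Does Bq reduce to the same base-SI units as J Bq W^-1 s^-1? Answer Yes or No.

Left side:
  Bq = 1/s = s⁻¹ (activity is decays per second).
Right side:
  J = N·m (work = force × distance),
      = kg·m²·s⁻².
  Bq = 1/s = s⁻¹ (activity is decays per second).
  W = J/s (power = energy per time),
      = kg·m²·s⁻³.
  So W⁻¹ = kg⁻¹·m⁻²·s³.
  Combining: J·Bq·W⁻¹·s⁻¹ = (kg·m²·s⁻²) · s⁻¹ · (kg⁻¹·m⁻²·s³) · s⁻¹ = s⁻¹.
Both reduce to s⁻¹.

Yes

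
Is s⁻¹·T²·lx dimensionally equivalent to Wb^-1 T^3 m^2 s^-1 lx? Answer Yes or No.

Left side:
  T = Wb/m² (flux density = flux per area),
      = kg·s⁻²·A⁻¹.
  So T² = kg²·s⁻⁴·A⁻².
  lx = lm/m² (illuminance = luminous flux per area),
      = m⁻²·cd.
  Combining: s⁻¹·T²·lx = s⁻¹ · (kg²·s⁻⁴·A⁻²) · (m⁻²·cd) = kg²·m⁻²·s⁻⁵·A⁻²·cd.
Right side:
  Wb = kg·m²·s⁻²·A⁻¹.
  So Wb⁻¹ = kg⁻¹·m⁻²·s²·A.
  T = kg·s⁻²·A⁻¹.
  So T³ = kg³·s⁻⁶·A⁻³.
  lx = m⁻²·cd.
  Combining: Wb⁻¹·T³·m²·s⁻¹·lx = (kg⁻¹·m⁻²·s²·A) · (kg³·s⁻⁶·A⁻³) · m² · s⁻¹ · (m⁻²·cd) = kg²·m⁻²·s⁻⁵·A⁻²·cd.
Both reduce to kg²·m⁻²·s⁻⁵·A⁻²·cd.

Yes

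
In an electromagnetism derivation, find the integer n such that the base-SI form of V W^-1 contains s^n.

0

V = W/A (potential = power per current),
    = kg·m²·s⁻³·A⁻¹.
W = J/s (power = energy per time),
    = kg·m²·s⁻³.
So W⁻¹ = kg⁻¹·m⁻²·s³.
Combining: V·W⁻¹ = (kg·m²·s⁻³·A⁻¹) · (kg⁻¹·m⁻²·s³) = A⁻¹.
The exponent of s is 0.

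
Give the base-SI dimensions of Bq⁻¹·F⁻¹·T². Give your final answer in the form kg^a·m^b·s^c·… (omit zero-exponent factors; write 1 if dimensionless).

Bq = s⁻¹.
So Bq⁻¹ = s.
F = kg⁻¹·m⁻²·s⁴·A².
So F⁻¹ = kg·m²·s⁻⁴·A⁻².
T = kg·s⁻²·A⁻¹.
So T² = kg²·s⁻⁴·A⁻².
Combining: Bq⁻¹·F⁻¹·T² = s · (kg·m²·s⁻⁴·A⁻²) · (kg²·s⁻⁴·A⁻²) = kg³·m²·s⁻⁷·A⁻⁴.

kg³·m²·s⁻⁷·A⁻⁴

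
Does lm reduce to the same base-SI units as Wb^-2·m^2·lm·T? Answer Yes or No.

Left side:
  lm = cd.
Right side:
  Wb = V·s (flux: a volt is a weber per second),
      = kg·m²·s⁻²·A⁻¹.
  So Wb⁻² = kg⁻²·m⁻⁴·s⁴·A².
  lm = cd·sr = cd (luminous flux; sr is dimensionless).
  T = Wb/m² (flux density = flux per area),
      = kg·s⁻²·A⁻¹.
  Combining: Wb⁻²·m²·lm·T = (kg⁻²·m⁻⁴·s⁴·A²) · m² · cd · (kg·s⁻²·A⁻¹) = kg⁻¹·m⁻²·s²·A·cd.
Left is cd; right is kg⁻¹·m⁻²·s²·A·cd — different.

No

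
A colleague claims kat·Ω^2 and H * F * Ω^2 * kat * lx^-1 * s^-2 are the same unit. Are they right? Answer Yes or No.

Left side:
  kat = mol/s = s⁻¹·mol (catalytic activity).
  Ω = V/A (resistance = voltage per current),
      = kg·m²·s⁻³·A⁻².
  So Ω² = kg²·m⁴·s⁻⁶·A⁻⁴.
  Combining: kat·Ω² = (s⁻¹·mol) · (kg²·m⁴·s⁻⁶·A⁻⁴) = kg²·m⁴·s⁻⁷·A⁻⁴·mol.
Right side:
  H = Wb/A (inductance = flux per current),
      = kg·m²·s⁻²·A⁻².
  F = C/V (capacitance = charge per voltage),
      = A·s/(kg·m²·s⁻³·A⁻¹) (substituting C and V),
      = kg⁻¹·m⁻²·s⁴·A².
  Ω = V/A (resistance = voltage per current),
      = kg·m²·s⁻³·A⁻².
  So Ω² = kg²·m⁴·s⁻⁶·A⁻⁴.
  kat = mol/s = s⁻¹·mol (catalytic activity).
  lx = lm/m² (illuminance = luminous flux per area),
      = m⁻²·cd.
  So lx⁻¹ = m²·cd⁻¹.
  Combining: H·F·Ω²·kat·lx⁻¹·s⁻² = (kg·m²·s⁻²·A⁻²) · (kg⁻¹·m⁻²·s⁴·A²) · (kg²·m⁴·s⁻⁶·A⁻⁴) · (s⁻¹·mol) · (m²·cd⁻¹) · s⁻² = kg²·m⁶·s⁻⁷·A⁻⁴·mol·cd⁻¹.
Left is kg²·m⁴·s⁻⁷·A⁻⁴·mol; right is kg²·m⁶·s⁻⁷·A⁻⁴·mol·cd⁻¹ — different.

No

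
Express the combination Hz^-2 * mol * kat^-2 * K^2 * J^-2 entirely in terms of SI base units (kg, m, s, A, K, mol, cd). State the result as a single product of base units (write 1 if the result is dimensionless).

kg⁻²·m⁻⁴·s⁸·K²·mol⁻¹

Hz = 1/s = s⁻¹ (frequency is cycles per second).
So Hz⁻² = s².
kat = mol/s = s⁻¹·mol (catalytic activity).
So kat⁻² = s²·mol⁻².
J = N·m (work = force × distance),
    = kg·m²·s⁻².
So J⁻² = kg⁻²·m⁻⁴·s⁴.
Combining: Hz⁻²·mol·kat⁻²·K²·J⁻² = s² · mol · (s²·mol⁻²) · K² · (kg⁻²·m⁻⁴·s⁴) = kg⁻²·m⁻⁴·s⁸·K²·mol⁻¹.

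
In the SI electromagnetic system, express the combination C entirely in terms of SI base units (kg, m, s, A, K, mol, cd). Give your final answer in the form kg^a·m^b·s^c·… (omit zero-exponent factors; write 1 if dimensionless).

C = A·s = s·A (charge = current × time).

s·A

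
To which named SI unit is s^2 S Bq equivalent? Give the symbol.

S = 1/Ω (conductance is reciprocal resistance),
    = kg⁻¹·m⁻²·s³·A².
Bq = 1/s = s⁻¹ (activity is decays per second).
Combining: s²·S·Bq = s² · (kg⁻¹·m⁻²·s³·A²) · s⁻¹ = kg⁻¹·m⁻²·s⁴·A².
kg⁻¹·m⁻²·s⁴·A² is the base-SI form of the farad.

F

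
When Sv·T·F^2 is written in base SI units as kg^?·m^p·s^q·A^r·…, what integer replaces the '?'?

Sv = m²·s⁻².
T = kg·s⁻²·A⁻¹.
F = kg⁻¹·m⁻²·s⁴·A².
So F² = kg⁻²·m⁻⁴·s⁸·A⁴.
Combining: Sv·T·F² = (m²·s⁻²) · (kg·s⁻²·A⁻¹) · (kg⁻²·m⁻⁴·s⁸·A⁴) = kg⁻¹·m⁻²·s⁴·A³.
The exponent of kg is -1.

-1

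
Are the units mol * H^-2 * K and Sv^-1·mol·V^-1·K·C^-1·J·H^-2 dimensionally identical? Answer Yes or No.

No

Left side:
  H = Wb/A (inductance = flux per current),
      = kg·m²·s⁻²·A⁻².
  So H⁻² = kg⁻²·m⁻⁴·s⁴·A⁴.
  Combining: mol·H⁻²·K = mol · (kg⁻²·m⁻⁴·s⁴·A⁴) · K = kg⁻²·m⁻⁴·s⁴·A⁴·K·mol.
Right side:
  Sv = J/kg (equivalent dose = energy per mass),
      = m²·s⁻².
  So Sv⁻¹ = m⁻²·s².
  V = W/A (potential = power per current),
      = kg·m²·s⁻³·A⁻¹.
  So V⁻¹ = kg⁻¹·m⁻²·s³·A.
  C = A·s = s·A (charge = current × time).
  So C⁻¹ = s⁻¹·A⁻¹.
  J = N·m (work = force × distance),
      = kg·m²·s⁻².
  H = Wb/A (inductance = flux per current),
      = kg·m²·s⁻²·A⁻².
  So H⁻² = kg⁻²·m⁻⁴·s⁴·A⁴.
  Combining: Sv⁻¹·mol·V⁻¹·K·C⁻¹·J·H⁻² = (m⁻²·s²) · mol · (kg⁻¹·m⁻²·s³·A) · K · (s⁻¹·A⁻¹) · (kg·m²·s⁻²) · (kg⁻²·m⁻⁴·s⁴·A⁴) = kg⁻²·m⁻⁶·s⁶·A⁴·K·mol.
Left is kg⁻²·m⁻⁴·s⁴·A⁴·K·mol; right is kg⁻²·m⁻⁶·s⁶·A⁴·K·mol — different.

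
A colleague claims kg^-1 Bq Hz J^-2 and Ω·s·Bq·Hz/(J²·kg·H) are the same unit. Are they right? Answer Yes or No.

Left side:
  Bq = 1/s = s⁻¹ (activity is decays per second).
  Hz = 1/s = s⁻¹ (frequency is cycles per second).
  J = N·m (work = force × distance),
      = kg·m²·s⁻².
  So J⁻² = kg⁻²·m⁻⁴·s⁴.
  Combining: kg⁻¹·Bq·Hz·J⁻² = kg⁻¹ · s⁻¹ · s⁻¹ · (kg⁻²·m⁻⁴·s⁴) = kg⁻³·m⁻⁴·s².
Right side:
  Ω = kg·m²·s⁻³·A⁻².
  J = kg·m²·s⁻².
  So J⁻² = kg⁻²·m⁻⁴·s⁴.
  H = kg·m²·s⁻²·A⁻².
  So H⁻¹ = kg⁻¹·m⁻²·s²·A².
  Bq = s⁻¹.
  Hz = s⁻¹.
  Combining: Ω·J⁻²·kg⁻¹·s·H⁻¹·Bq·Hz = (kg·m²·s⁻³·A⁻²) · (kg⁻²·m⁻⁴·s⁴) · kg⁻¹ · s · (kg⁻¹·m⁻²·s²·A²) · s⁻¹ · s⁻¹ = kg⁻³·m⁻⁴·s².
Both reduce to kg⁻³·m⁻⁴·s².

Yes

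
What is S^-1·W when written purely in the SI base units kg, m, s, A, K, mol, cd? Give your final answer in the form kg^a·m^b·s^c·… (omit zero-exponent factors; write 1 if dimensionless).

kg²·m⁴·s⁻⁶·A⁻²

S = kg⁻¹·m⁻²·s³·A².
So S⁻¹ = kg·m²·s⁻³·A⁻².
W = kg·m²·s⁻³.
Combining: S⁻¹·W = (kg·m²·s⁻³·A⁻²) · (kg·m²·s⁻³) = kg²·m⁴·s⁻⁶·A⁻².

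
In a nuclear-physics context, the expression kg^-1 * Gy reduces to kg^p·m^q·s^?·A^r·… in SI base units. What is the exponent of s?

Gy = m²·s⁻².
Combining: kg⁻¹·Gy = kg⁻¹ · (m²·s⁻²) = kg⁻¹·m²·s⁻².
The exponent of s is -2.

-2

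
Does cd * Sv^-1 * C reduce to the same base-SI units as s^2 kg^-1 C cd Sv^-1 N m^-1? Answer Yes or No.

Left side:
  Sv = J/kg (equivalent dose = energy per mass),
      = m²·s⁻².
  So Sv⁻¹ = m⁻²·s².
  C = A·s = s·A (charge = current × time).
  Combining: cd·Sv⁻¹·C = cd · (m⁻²·s²) · (s·A) = m⁻²·s³·A·cd.
Right side:
  C = s·A.
  Sv = m²·s⁻².
  So Sv⁻¹ = m⁻²·s².
  N = kg·m·s⁻².
  Combining: s²·kg⁻¹·C·cd·Sv⁻¹·N·m⁻¹ = s² · kg⁻¹ · (s·A) · cd · (m⁻²·s²) · (kg·m·s⁻²) · m⁻¹ = m⁻²·s³·A·cd.
Both reduce to m⁻²·s³·A·cd.

Yes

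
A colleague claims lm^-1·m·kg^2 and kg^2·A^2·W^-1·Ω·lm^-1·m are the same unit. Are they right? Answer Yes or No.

Left side:
  lm = cd·sr = cd (luminous flux; sr is dimensionless).
  So lm⁻¹ = cd⁻¹.
  Combining: lm⁻¹·m·kg² = cd⁻¹ · m · kg² = kg²·m·cd⁻¹.
Right side:
  W = J/s (power = energy per time),
      = kg·m²·s⁻³.
  So W⁻¹ = kg⁻¹·m⁻²·s³.
  Ω = V/A (resistance = voltage per current),
      = kg·m²·s⁻³·A⁻².
  lm = cd·sr = cd (luminous flux; sr is dimensionless).
  So lm⁻¹ = cd⁻¹.
  Combining: kg²·A²·W⁻¹·Ω·lm⁻¹·m = kg² · A² · (kg⁻¹·m⁻²·s³) · (kg·m²·s⁻³·A⁻²) · cd⁻¹ · m = kg²·m·cd⁻¹.
Both reduce to kg²·m·cd⁻¹.

Yes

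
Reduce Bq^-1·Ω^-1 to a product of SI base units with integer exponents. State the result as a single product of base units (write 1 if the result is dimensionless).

Bq = 1/s = s⁻¹ (activity is decays per second).
So Bq⁻¹ = s.
Ω = V/A (resistance = voltage per current),
    = kg·m²·s⁻³·A⁻².
So Ω⁻¹ = kg⁻¹·m⁻²·s³·A².
Combining: Bq⁻¹·Ω⁻¹ = s · (kg⁻¹·m⁻²·s³·A²) = kg⁻¹·m⁻²·s⁴·A².

kg⁻¹·m⁻²·s⁴·A²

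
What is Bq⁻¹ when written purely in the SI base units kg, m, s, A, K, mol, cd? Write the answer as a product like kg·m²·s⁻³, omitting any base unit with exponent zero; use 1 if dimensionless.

s

Bq = s⁻¹.
So Bq⁻¹ = s.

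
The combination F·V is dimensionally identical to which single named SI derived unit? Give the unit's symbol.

F = C/V (capacitance = charge per voltage),
    = A·s/(kg·m²·s⁻³·A⁻¹) (substituting C and V),
    = kg⁻¹·m⁻²·s⁴·A².
V = W/A (potential = power per current),
    = kg·m²·s⁻³·A⁻¹.
Combining: F·V = (kg⁻¹·m⁻²·s⁴·A²) · (kg·m²·s⁻³·A⁻¹) = s·A.
s·A is the base-SI form of the coulomb.

C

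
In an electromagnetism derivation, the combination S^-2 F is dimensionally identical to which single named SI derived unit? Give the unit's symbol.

H

S = kg⁻¹·m⁻²·s³·A².
So S⁻² = kg²·m⁴·s⁻⁶·A⁻⁴.
F = kg⁻¹·m⁻²·s⁴·A².
Combining: S⁻²·F = (kg²·m⁴·s⁻⁶·A⁻⁴) · (kg⁻¹·m⁻²·s⁴·A²) = kg·m²·s⁻²·A⁻².
kg·m²·s⁻²·A⁻² is the base-SI form of the henry.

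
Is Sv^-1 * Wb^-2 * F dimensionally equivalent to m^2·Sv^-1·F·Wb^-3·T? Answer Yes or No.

Left side:
  Sv = J/kg (equivalent dose = energy per mass),
      = m²·s⁻².
  So Sv⁻¹ = m⁻²·s².
  Wb = V·s (flux: a volt is a weber per second),
      = kg·m²·s⁻²·A⁻¹.
  So Wb⁻² = kg⁻²·m⁻⁴·s⁴·A².
  F = C/V (capacitance = charge per voltage),
      = A·s/(kg·m²·s⁻³·A⁻¹) (substituting C and V),
      = kg⁻¹·m⁻²·s⁴·A².
  Combining: Sv⁻¹·Wb⁻²·F = (m⁻²·s²) · (kg⁻²·m⁻⁴·s⁴·A²) · (kg⁻¹·m⁻²·s⁴·A²) = kg⁻³·m⁻⁸·s¹⁰·A⁴.
Right side:
  Sv = J/kg (equivalent dose = energy per mass),
      = m²·s⁻².
  So Sv⁻¹ = m⁻²·s².
  F = C/V (capacitance = charge per voltage),
      = A·s/(kg·m²·s⁻³·A⁻¹) (substituting C and V),
      = kg⁻¹·m⁻²·s⁴·A².
  Wb = V·s (flux: a volt is a weber per second),
      = kg·m²·s⁻²·A⁻¹.
  So Wb⁻³ = kg⁻³·m⁻⁶·s⁶·A³.
  T = Wb/m² (flux density = flux per area),
      = kg·s⁻²·A⁻¹.
  Combining: m²·Sv⁻¹·F·Wb⁻³·T = m² · (m⁻²·s²) · (kg⁻¹·m⁻²·s⁴·A²) · (kg⁻³·m⁻⁶·s⁶·A³) · (kg·s⁻²·A⁻¹) = kg⁻³·m⁻⁸·s¹⁰·A⁴.
Both reduce to kg⁻³·m⁻⁸·s¹⁰·A⁴.

Yes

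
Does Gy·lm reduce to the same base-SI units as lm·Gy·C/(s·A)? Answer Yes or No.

Yes

Left side:
  Gy = J/kg (absorbed dose = energy per mass),
      = m²·s⁻².
  lm = cd·sr = cd (luminous flux; sr is dimensionless).
  Combining: Gy·lm = (m²·s⁻²) · cd = m²·s⁻²·cd.
Right side:
  lm = cd·sr = cd (luminous flux; sr is dimensionless).
  Gy = J/kg (absorbed dose = energy per mass),
      = m²·s⁻².
  C = A·s = s·A (charge = current × time).
  Combining: s⁻¹·lm·Gy·C·A⁻¹ = s⁻¹ · cd · (m²·s⁻²) · (s·A) · A⁻¹ = m²·s⁻²·cd.
Both reduce to m²·s⁻²·cd.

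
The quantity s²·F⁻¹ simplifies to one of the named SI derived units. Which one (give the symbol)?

H

F = C/V (capacitance = charge per voltage),
    = A·s/(kg·m²·s⁻³·A⁻¹) (substituting C and V),
    = kg⁻¹·m⁻²·s⁴·A².
So F⁻¹ = kg·m²·s⁻⁴·A⁻².
Combining: s²·F⁻¹ = s² · (kg·m²·s⁻⁴·A⁻²) = kg·m²·s⁻²·A⁻².
kg·m²·s⁻²·A⁻² is the base-SI form of the henry.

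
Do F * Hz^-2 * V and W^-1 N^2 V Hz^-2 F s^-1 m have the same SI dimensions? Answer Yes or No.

No

Left side:
  F = kg⁻¹·m⁻²·s⁴·A².
  Hz = s⁻¹.
  So Hz⁻² = s².
  V = kg·m²·s⁻³·A⁻¹.
  Combining: F·Hz⁻²·V = (kg⁻¹·m⁻²·s⁴·A²) · s² · (kg·m²·s⁻³·A⁻¹) = s³·A.
Right side:
  W = kg·m²·s⁻³.
  So W⁻¹ = kg⁻¹·m⁻²·s³.
  N = kg·m·s⁻².
  So N² = kg²·m²·s⁻⁴.
  V = kg·m²·s⁻³·A⁻¹.
  Hz = s⁻¹.
  So Hz⁻² = s².
  F = kg⁻¹·m⁻²·s⁴·A².
  Combining: W⁻¹·N²·V·Hz⁻²·F·s⁻¹·m = (kg⁻¹·m⁻²·s³) · (kg²·m²·s⁻⁴) · (kg·m²·s⁻³·A⁻¹) · s² · (kg⁻¹·m⁻²·s⁴·A²) · s⁻¹ · m = kg·m·s·A.
Left is s³·A; right is kg·m·s·A — different.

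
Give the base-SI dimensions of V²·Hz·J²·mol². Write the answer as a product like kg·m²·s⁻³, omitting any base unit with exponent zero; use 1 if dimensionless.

V = kg·m²·s⁻³·A⁻¹.
So V² = kg²·m⁴·s⁻⁶·A⁻².
Hz = s⁻¹.
J = kg·m²·s⁻².
So J² = kg²·m⁴·s⁻⁴.
Combining: V²·Hz·J²·mol² = (kg²·m⁴·s⁻⁶·A⁻²) · s⁻¹ · (kg²·m⁴·s⁻⁴) · mol² = kg⁴·m⁸·s⁻¹¹·A⁻²·mol².

kg⁴·m⁸·s⁻¹¹·A⁻²·mol²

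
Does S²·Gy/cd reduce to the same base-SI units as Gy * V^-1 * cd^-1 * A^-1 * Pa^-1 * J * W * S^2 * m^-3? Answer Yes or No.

Yes

Left side:
  S = kg⁻¹·m⁻²·s³·A².
  So S² = kg⁻²·m⁻⁴·s⁶·A⁴.
  Gy = m²·s⁻².
  Combining: S²·cd⁻¹·Gy = (kg⁻²·m⁻⁴·s⁶·A⁴) · cd⁻¹ · (m²·s⁻²) = kg⁻²·m⁻²·s⁴·A⁴·cd⁻¹.
Right side:
  Gy = m²·s⁻².
  V = kg·m²·s⁻³·A⁻¹.
  So V⁻¹ = kg⁻¹·m⁻²·s³·A.
  Pa = kg·m⁻¹·s⁻².
  So Pa⁻¹ = kg⁻¹·m·s².
  J = kg·m²·s⁻².
  W = kg·m²·s⁻³.
  S = kg⁻¹·m⁻²·s³·A².
  So S² = kg⁻²·m⁻⁴·s⁶·A⁴.
  Combining: Gy·V⁻¹·cd⁻¹·A⁻¹·Pa⁻¹·J·W·S²·m⁻³ = (m²·s⁻²) · (kg⁻¹·m⁻²·s³·A) · cd⁻¹ · A⁻¹ · (kg⁻¹·m·s²) · (kg·m²·s⁻²) · (kg·m²·s⁻³) · (kg⁻²·m⁻⁴·s⁶·A⁴) · m⁻³ = kg⁻²·m⁻²·s⁴·A⁴·cd⁻¹.
Both reduce to kg⁻²·m⁻²·s⁴·A⁴·cd⁻¹.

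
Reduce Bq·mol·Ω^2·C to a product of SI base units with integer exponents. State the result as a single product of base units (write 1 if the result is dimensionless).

kg²·m⁴·s⁻⁶·A⁻³·mol

Bq = s⁻¹.
Ω = kg·m²·s⁻³·A⁻².
So Ω² = kg²·m⁴·s⁻⁶·A⁻⁴.
C = s·A.
Combining: Bq·mol·Ω²·C = s⁻¹ · mol · (kg²·m⁴·s⁻⁶·A⁻⁴) · (s·A) = kg²·m⁴·s⁻⁶·A⁻³·mol.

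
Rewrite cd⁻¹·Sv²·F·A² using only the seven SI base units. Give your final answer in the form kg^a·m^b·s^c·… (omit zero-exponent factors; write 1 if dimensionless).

Sv = m²·s⁻².
So Sv² = m⁴·s⁻⁴.
F = kg⁻¹·m⁻²·s⁴·A².
Combining: cd⁻¹·Sv²·F·A² = cd⁻¹ · (m⁴·s⁻⁴) · (kg⁻¹·m⁻²·s⁴·A²) · A² = kg⁻¹·m²·A⁴·cd⁻¹.

kg⁻¹·m²·A⁴·cd⁻¹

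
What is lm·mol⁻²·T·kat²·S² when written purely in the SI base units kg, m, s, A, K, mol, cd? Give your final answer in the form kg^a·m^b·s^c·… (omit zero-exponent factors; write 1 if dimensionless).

lm = cd.
T = kg·s⁻²·A⁻¹.
kat = s⁻¹·mol.
So kat² = s⁻²·mol².
S = kg⁻¹·m⁻²·s³·A².
So S² = kg⁻²·m⁻⁴·s⁶·A⁴.
Combining: lm·mol⁻²·T·kat²·S² = cd · mol⁻² · (kg·s⁻²·A⁻¹) · (s⁻²·mol²) · (kg⁻²·m⁻⁴·s⁶·A⁴) = kg⁻¹·m⁻⁴·s²·A³·cd.

kg⁻¹·m⁻⁴·s²·A³·cd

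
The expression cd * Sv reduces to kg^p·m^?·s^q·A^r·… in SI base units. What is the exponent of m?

2

Sv = J/kg (equivalent dose = energy per mass),
    = m²·s⁻².
Combining: cd·Sv = cd · (m²·s⁻²) = m²·s⁻²·cd.
The exponent of m is 2.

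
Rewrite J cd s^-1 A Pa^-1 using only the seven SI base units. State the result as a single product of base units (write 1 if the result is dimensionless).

J = N·m (work = force × distance),
    = kg·m²·s⁻².
Pa = N/m² (pressure = force per area),
    = kg·m⁻¹·s⁻².
So Pa⁻¹ = kg⁻¹·m·s².
Combining: J·cd·s⁻¹·A·Pa⁻¹ = (kg·m²·s⁻²) · cd · s⁻¹ · A · (kg⁻¹·m·s²) = m³·s⁻¹·A·cd.

m³·s⁻¹·A·cd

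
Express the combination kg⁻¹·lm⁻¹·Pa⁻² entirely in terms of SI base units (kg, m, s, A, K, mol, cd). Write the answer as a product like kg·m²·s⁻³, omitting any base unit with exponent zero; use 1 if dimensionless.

lm = cd.
So lm⁻¹ = cd⁻¹.
Pa = kg·m⁻¹·s⁻².
So Pa⁻² = kg⁻²·m²·s⁴.
Combining: kg⁻¹·lm⁻¹·Pa⁻² = kg⁻¹ · cd⁻¹ · (kg⁻²·m²·s⁴) = kg⁻³·m²·s⁴·cd⁻¹.

kg⁻³·m²·s⁴·cd⁻¹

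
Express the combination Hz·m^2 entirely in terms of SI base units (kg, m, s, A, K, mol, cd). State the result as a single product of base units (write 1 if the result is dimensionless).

m²·s⁻¹

Hz = 1/s = s⁻¹ (frequency is cycles per second).
Combining: Hz·m² = s⁻¹ · m² = m²·s⁻¹.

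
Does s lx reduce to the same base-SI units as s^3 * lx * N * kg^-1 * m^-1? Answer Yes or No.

Yes

Left side:
  lx = lm/m² (illuminance = luminous flux per area),
      = m⁻²·cd.
  Combining: s·lx = s · (m⁻²·cd) = m⁻²·s·cd.
Right side:
  lx = lm/m² (illuminance = luminous flux per area),
      = m⁻²·cd.
  N = kg·m/s² = kg·m·s⁻² (force = mass × acceleration).
  Combining: s³·lx·N·kg⁻¹·m⁻¹ = s³ · (m⁻²·cd) · (kg·m·s⁻²) · kg⁻¹ · m⁻¹ = m⁻²·s·cd.
Both reduce to m⁻²·s·cd.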